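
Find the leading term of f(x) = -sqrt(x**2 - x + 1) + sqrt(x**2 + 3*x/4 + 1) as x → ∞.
7/8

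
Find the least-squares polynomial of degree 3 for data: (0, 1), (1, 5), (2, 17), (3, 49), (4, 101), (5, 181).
11/9 + (-127/189)x + (170/63)x² + (25/27)x³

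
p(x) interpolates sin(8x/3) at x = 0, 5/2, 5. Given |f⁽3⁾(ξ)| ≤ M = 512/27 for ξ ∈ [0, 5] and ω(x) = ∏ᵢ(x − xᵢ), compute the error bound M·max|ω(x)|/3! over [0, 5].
8000*sqrt(3)/729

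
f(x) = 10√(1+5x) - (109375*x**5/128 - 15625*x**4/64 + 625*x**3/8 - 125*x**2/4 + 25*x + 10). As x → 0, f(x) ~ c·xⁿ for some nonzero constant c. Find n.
6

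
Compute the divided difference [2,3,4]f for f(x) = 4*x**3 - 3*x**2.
33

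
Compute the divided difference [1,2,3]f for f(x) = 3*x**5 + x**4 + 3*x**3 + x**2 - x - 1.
314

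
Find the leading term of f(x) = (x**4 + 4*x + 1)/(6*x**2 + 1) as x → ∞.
x**2/6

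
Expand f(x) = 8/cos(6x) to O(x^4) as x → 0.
8 + 144*x**2 + O(x**4)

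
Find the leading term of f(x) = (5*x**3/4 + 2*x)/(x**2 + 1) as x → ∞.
5*x/4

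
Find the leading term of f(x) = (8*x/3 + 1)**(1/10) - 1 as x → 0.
4*x/15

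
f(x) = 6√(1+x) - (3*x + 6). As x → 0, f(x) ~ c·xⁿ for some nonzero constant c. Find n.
2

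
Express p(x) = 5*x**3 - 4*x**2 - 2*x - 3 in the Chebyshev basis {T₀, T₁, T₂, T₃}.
(-5)T₀ + (7/4)T₁ + (-2)T₂ + (5/4)T₃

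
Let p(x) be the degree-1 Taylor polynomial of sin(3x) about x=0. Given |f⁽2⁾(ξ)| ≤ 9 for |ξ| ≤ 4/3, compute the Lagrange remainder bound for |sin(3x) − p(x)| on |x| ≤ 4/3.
8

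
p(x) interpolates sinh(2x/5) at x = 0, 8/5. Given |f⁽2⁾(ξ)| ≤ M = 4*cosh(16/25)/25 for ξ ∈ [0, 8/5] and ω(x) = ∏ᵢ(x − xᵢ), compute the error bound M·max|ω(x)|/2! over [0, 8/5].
32*cosh(16/25)/625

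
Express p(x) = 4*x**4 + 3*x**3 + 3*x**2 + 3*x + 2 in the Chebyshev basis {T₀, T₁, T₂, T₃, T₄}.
(5)T₀ + (21/4)T₁ + (7/2)T₂ + (3/4)T₃ + (1/2)T₄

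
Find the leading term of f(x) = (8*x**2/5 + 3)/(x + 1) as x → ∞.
8*x/5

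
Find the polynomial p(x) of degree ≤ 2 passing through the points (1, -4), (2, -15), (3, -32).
-3*x**2 - 2*x + 1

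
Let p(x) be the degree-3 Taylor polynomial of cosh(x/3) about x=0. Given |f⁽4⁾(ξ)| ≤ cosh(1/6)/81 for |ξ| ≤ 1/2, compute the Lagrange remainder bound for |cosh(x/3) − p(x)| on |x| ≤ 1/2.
cosh(1/6)/31104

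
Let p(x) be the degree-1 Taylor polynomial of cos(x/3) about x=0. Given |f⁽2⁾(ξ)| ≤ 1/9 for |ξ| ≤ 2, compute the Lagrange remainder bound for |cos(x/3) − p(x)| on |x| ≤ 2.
2/9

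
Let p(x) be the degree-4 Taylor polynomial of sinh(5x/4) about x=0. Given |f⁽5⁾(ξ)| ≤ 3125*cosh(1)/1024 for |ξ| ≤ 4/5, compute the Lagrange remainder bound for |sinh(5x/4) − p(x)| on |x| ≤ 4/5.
cosh(1)/120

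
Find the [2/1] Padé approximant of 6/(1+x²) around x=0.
6 - 6*x**2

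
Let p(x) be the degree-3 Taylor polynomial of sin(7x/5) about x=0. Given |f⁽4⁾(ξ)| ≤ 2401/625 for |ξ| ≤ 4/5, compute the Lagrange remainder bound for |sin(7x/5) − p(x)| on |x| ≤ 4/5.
76832/1171875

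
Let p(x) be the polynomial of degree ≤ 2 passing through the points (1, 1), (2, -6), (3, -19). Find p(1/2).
9/4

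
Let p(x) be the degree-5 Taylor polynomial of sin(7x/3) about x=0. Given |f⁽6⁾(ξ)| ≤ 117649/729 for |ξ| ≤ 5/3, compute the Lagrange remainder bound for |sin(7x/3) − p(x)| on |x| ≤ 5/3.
367653125/76527504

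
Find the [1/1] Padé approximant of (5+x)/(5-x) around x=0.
(x/5 + 1)/(1 - x/5)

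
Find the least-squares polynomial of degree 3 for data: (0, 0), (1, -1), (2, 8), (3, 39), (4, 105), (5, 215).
11/126 + (-293/108)x + (-67/126)x² + (209/108)x³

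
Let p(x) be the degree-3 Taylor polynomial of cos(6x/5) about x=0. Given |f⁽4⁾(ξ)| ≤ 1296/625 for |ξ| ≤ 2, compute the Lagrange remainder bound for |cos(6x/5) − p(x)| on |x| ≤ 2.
864/625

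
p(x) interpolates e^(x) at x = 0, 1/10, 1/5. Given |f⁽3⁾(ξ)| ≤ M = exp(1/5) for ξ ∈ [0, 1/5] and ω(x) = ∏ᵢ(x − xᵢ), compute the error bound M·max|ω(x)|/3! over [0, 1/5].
sqrt(3)*exp(1/5)/27000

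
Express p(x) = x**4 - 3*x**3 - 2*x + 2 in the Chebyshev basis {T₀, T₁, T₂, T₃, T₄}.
(19/8)T₀ + (-17/4)T₁ + (1/2)T₂ + (-3/4)T₃ + (1/8)T₄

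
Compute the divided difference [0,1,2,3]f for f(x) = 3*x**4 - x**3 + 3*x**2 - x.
17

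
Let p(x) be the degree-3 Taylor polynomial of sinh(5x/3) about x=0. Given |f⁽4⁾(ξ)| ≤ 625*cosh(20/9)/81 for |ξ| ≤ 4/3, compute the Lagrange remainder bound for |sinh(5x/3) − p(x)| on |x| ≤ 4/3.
20000*cosh(20/9)/19683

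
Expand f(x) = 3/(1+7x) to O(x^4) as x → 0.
3 - 21*x + 147*x**2 - 1029*x**3 + O(x**4)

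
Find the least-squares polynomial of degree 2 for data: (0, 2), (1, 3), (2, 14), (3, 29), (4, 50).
52/35 + (-13/35)x + (22/7)x²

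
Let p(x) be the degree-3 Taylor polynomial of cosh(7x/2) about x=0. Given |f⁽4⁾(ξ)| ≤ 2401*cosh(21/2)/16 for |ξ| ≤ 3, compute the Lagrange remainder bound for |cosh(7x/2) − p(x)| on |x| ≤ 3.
64827*cosh(21/2)/128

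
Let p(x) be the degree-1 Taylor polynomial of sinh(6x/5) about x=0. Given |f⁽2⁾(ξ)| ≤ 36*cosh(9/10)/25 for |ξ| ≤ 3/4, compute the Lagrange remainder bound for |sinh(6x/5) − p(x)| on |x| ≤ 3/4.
81*cosh(9/10)/200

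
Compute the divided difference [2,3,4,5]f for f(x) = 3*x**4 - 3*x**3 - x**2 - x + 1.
39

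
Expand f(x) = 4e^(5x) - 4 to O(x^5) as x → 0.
20*x + 50*x**2 + 250*x**3/3 + 625*x**4/6 + O(x**5)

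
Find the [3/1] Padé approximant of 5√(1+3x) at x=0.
(-135*x**3/64 + 135*x**2/16 + 135*x/8 + 5)/(15*x/8 + 1)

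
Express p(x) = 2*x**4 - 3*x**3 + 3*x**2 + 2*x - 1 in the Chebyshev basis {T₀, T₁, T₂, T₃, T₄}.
(5/4)T₀ + (-1/4)T₁ + (5/2)T₂ + (-3/4)T₃ + (1/4)T₄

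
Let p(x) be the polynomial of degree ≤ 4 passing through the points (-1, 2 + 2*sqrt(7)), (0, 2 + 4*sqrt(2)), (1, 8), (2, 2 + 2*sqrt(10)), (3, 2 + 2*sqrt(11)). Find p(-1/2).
-41/32 - 5*sqrt(11)/64 + 7*sqrt(10)/16 + 35*sqrt(7)/64 + 35*sqrt(2)/8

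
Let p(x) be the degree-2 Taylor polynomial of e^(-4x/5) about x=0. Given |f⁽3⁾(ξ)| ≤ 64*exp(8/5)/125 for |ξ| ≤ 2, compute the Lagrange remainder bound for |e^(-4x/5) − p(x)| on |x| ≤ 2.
256*exp(8/5)/375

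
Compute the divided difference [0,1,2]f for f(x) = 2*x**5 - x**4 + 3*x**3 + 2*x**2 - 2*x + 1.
34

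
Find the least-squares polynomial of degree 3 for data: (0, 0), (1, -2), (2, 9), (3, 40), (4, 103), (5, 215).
-5/14 + (-41/28)x + (-31/28)x² + (2)x³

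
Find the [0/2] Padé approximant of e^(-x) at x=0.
1/(x**2/2 + x + 1)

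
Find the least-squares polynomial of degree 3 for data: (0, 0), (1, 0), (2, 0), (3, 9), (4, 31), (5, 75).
5/126 + (1213/756)x + (-107/36)x² + (61/54)x³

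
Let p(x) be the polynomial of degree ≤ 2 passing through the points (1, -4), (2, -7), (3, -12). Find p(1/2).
-13/4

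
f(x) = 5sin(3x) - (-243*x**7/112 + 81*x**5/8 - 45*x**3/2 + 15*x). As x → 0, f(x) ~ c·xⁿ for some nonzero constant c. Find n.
9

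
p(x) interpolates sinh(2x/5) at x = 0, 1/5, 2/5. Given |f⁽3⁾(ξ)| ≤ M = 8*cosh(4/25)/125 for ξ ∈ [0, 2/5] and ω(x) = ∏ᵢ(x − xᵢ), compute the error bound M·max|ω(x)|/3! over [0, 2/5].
8*sqrt(3)*cosh(4/25)/421875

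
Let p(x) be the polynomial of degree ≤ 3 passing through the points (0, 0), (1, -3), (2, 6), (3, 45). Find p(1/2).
-15/8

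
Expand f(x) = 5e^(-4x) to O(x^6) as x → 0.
5 - 20*x + 40*x**2 - 160*x**3/3 + 160*x**4/3 - 128*x**5/3 + O(x**6)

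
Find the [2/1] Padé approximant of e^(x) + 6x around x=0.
(-11*x**2/6 + 20*x/3 + 1)/(1 - x/3)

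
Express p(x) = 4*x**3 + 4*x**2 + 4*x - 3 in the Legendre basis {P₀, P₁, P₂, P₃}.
(-5/3)P₀ + (32/5)P₁ + (8/3)P₂ + (8/5)P₃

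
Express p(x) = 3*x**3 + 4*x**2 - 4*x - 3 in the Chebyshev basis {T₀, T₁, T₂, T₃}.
-T₀ + (-7/4)T₁ + (2)T₂ + (3/4)T₃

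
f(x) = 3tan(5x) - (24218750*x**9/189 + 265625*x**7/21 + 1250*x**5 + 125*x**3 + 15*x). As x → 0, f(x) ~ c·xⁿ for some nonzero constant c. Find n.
11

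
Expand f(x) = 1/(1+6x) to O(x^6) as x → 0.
1 - 6*x + 36*x**2 - 216*x**3 + 1296*x**4 - 7776*x**5 + O(x**6)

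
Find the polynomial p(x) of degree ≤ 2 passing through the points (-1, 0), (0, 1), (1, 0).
1 - x**2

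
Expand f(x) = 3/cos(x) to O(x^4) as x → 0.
3 + 3*x**2/2 + O(x**4)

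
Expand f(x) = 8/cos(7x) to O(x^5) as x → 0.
8 + 196*x**2 + 12005*x**4/3 + O(x**5)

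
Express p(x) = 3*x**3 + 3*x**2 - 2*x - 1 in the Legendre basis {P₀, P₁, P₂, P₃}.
(-1/5)P₁ + (2)P₂ + (6/5)P₃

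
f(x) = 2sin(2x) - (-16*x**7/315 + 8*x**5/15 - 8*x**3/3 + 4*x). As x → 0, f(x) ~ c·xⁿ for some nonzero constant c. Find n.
9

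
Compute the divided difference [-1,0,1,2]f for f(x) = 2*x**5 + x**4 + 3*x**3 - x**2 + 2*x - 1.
15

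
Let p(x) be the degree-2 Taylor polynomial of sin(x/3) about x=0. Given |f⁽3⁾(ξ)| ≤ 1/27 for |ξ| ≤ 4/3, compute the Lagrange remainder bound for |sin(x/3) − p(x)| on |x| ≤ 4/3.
32/2187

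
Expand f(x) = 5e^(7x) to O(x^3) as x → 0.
5 + 35*x + 245*x**2/2 + O(x**3)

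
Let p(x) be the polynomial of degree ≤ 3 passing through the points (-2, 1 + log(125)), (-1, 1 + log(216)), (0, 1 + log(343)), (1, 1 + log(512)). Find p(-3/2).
1 + log(72*2**(3/8)*3**(13/16)*5**(15/16)*7**(1/16)/7)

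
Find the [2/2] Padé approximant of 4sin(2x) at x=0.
8*x/(2*x**2/3 + 1)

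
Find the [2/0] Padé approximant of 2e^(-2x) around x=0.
4*x**2 - 4*x + 2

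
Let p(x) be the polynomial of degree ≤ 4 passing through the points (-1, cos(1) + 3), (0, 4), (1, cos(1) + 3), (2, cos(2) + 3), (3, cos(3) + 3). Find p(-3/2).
-9/32 + 35*cos(3)/128 - 45*cos(2)/32 + 693*cos(1)/128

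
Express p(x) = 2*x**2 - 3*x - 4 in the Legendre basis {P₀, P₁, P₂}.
(-10/3)P₀ + (-3)P₁ + (4/3)P₂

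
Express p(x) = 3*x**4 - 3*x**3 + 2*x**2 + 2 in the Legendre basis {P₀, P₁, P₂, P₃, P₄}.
(49/15)P₀ + (-9/5)P₁ + (64/21)P₂ + (-6/5)P₃ + (24/35)P₄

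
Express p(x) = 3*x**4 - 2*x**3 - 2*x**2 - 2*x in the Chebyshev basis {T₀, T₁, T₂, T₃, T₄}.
(1/8)T₀ + (-7/2)T₁ + (1/2)T₂ + (-1/2)T₃ + (3/8)T₄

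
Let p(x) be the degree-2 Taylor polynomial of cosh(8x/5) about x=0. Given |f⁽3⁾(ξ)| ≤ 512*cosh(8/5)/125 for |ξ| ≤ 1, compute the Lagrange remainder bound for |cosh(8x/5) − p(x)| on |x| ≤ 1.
256*cosh(8/5)/375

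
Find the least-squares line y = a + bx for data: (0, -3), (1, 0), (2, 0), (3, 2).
a = -5/2, b = 3/2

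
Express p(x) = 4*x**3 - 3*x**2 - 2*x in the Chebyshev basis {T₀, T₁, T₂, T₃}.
(-3/2)T₀ + T₁ + (-3/2)T₂ + T₃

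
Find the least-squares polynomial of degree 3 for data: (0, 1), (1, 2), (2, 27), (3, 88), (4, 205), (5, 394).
17/21 + (-31/9)x + (53/21)x² + (25/9)x³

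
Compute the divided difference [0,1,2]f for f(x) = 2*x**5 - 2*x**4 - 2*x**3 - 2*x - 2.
10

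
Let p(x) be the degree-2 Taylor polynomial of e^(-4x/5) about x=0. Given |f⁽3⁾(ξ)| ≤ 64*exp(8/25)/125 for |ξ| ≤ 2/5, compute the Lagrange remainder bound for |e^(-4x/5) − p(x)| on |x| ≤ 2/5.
256*exp(8/25)/46875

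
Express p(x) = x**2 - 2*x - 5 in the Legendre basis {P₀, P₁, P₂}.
(-14/3)P₀ + (-2)P₁ + (2/3)P₂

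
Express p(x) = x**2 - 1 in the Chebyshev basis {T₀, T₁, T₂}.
(-1/2)T₀ + (1/2)T₂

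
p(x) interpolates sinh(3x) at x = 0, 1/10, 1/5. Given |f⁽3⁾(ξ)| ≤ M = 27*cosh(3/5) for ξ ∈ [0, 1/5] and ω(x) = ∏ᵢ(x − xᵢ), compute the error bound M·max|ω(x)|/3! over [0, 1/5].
sqrt(3)*cosh(3/5)/1000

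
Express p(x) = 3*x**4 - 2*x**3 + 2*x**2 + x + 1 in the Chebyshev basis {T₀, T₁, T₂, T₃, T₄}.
(25/8)T₀ + (-1/2)T₁ + (5/2)T₂ + (-1/2)T₃ + (3/8)T₄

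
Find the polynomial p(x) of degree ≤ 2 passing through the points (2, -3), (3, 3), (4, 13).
2*x**2 - 4*x - 3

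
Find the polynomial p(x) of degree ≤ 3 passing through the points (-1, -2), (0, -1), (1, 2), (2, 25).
3*x**3 + x**2 - x - 1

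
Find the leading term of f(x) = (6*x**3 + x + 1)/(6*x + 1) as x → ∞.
x**2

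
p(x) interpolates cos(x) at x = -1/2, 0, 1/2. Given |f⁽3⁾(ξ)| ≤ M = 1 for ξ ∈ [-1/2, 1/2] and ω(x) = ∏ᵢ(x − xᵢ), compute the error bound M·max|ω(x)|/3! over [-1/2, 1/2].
sqrt(3)/216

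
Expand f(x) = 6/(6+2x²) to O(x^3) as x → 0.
1 - x**2/3 + O(x**3)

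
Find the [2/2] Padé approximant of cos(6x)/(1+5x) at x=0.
(-180*x**2/7 + 15*x/7 + 1)/(3*x**2 + 50*x/7 + 1)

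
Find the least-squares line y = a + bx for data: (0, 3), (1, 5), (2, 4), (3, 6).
a = 33/10, b = 4/5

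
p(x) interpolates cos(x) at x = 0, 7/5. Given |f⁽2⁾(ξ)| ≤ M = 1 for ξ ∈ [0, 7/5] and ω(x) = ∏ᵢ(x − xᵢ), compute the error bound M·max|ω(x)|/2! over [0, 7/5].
49/200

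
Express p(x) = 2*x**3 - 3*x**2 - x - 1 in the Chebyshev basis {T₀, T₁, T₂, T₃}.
(-5/2)T₀ + (1/2)T₁ + (-3/2)T₂ + (1/2)T₃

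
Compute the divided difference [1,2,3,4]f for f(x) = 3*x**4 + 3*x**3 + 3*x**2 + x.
33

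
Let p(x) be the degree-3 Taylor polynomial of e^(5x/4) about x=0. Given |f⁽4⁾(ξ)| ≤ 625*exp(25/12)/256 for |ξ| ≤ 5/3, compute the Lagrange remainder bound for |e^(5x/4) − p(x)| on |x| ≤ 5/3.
390625*exp(25/12)/497664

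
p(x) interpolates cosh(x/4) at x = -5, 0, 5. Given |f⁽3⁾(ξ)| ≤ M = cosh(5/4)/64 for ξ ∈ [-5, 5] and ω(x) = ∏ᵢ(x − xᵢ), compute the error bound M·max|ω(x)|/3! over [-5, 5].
125*sqrt(3)*cosh(5/4)/1728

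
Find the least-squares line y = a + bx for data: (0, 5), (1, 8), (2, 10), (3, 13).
a = 51/10, b = 13/5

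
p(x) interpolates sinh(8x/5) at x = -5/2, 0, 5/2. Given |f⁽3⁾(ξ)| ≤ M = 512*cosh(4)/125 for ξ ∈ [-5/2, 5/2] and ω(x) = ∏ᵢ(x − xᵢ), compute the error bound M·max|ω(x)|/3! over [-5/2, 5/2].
64*sqrt(3)*cosh(4)/27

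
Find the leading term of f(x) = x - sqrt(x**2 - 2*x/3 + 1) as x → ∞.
1/3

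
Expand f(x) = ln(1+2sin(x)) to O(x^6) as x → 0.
2*x - 2*x**2 + 7*x**3/3 - 10*x**4/3 + 61*x**5/12 + O(x**6)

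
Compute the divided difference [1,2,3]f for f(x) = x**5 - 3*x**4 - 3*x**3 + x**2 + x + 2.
-2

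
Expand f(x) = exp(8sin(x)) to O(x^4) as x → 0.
1 + 8*x + 32*x**2 + 84*x**3 + O(x**4)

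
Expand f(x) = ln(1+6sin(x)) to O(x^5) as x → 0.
6*x - 18*x**2 + 71*x**3 - 318*x**4 + O(x**5)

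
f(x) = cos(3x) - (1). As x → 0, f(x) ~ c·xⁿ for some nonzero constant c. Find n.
2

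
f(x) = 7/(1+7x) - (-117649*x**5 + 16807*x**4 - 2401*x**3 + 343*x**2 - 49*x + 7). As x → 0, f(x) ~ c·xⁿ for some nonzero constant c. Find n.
6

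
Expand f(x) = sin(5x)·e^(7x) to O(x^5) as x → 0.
5*x + 35*x**2 + 305*x**3/3 + 140*x**4 + O(x**5)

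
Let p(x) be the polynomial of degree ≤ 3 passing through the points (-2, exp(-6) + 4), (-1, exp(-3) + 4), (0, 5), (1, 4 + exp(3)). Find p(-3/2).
(5 + 15*exp(3) + (exp(3) + 59)*exp(6))*exp(-6)/16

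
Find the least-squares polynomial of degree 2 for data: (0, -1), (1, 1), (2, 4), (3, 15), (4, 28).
-5/7 + (-48/35)x + (15/7)x²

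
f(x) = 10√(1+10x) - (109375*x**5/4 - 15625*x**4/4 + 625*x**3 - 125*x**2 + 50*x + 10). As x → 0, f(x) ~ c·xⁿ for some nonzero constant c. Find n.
6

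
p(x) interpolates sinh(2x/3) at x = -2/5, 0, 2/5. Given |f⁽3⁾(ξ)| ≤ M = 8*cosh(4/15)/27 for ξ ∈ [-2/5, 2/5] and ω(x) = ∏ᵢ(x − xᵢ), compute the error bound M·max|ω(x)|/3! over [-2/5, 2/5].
64*sqrt(3)*cosh(4/15)/91125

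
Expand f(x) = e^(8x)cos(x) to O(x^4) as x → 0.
1 + 8*x + 63*x**2/2 + 244*x**3/3 + O(x**4)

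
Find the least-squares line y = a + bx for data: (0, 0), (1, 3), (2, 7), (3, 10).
a = -1/10, b = 17/5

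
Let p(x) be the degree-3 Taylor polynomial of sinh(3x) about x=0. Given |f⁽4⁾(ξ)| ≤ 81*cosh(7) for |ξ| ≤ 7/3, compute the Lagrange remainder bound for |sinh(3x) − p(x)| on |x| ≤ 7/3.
2401*cosh(7)/24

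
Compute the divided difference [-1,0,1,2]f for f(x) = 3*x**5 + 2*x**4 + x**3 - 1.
20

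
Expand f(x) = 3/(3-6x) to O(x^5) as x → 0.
1 + 2*x + 4*x**2 + 8*x**3 + 16*x**4 + O(x**5)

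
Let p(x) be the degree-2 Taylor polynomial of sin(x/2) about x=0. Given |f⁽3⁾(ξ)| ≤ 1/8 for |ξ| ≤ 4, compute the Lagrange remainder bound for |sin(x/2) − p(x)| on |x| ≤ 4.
4/3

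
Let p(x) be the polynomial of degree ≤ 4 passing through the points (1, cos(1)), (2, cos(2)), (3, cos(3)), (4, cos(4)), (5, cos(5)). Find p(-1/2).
1485*cos(3)/64 + 315*cos(5)/128 + 1155*cos(1)/128 - 385*cos(4)/32 - 693*cos(2)/32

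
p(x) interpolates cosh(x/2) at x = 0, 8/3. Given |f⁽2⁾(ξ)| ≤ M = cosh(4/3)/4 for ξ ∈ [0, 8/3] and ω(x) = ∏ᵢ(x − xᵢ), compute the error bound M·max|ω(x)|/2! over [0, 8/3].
2*cosh(4/3)/9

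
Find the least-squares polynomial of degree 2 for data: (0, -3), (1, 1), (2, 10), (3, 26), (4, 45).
-109/35 + (107/70)x + (37/14)x²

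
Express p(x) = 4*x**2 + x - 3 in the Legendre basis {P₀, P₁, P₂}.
(-5/3)P₀ + P₁ + (8/3)P₂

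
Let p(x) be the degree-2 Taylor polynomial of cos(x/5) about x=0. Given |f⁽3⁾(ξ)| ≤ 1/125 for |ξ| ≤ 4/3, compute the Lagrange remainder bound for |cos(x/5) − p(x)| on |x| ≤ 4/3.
32/10125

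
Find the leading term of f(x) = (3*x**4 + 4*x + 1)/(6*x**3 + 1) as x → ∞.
x/2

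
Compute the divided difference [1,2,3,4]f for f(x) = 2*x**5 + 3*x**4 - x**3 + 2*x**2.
159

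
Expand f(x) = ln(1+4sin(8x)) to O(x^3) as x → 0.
32*x - 512*x**2 + O(x**3)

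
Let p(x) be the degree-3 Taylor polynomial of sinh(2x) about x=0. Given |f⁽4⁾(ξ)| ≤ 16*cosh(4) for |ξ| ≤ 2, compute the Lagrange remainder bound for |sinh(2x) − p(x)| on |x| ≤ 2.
32*cosh(4)/3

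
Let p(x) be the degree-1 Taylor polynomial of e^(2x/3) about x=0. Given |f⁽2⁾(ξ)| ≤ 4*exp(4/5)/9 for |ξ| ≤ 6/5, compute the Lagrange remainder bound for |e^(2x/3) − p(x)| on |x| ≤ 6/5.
8*exp(4/5)/25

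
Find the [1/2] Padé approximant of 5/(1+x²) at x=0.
5/(x**2 + 1)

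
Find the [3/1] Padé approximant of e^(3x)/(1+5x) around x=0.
(5679*x**3/1088 + 1197*x**2/272 + 1659*x/544 + 1)/(2747*x/544 + 1)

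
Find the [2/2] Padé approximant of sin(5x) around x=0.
5*x/(25*x**2/6 + 1)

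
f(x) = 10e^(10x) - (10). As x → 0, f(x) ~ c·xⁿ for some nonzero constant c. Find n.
1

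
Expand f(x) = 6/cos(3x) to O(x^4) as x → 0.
6 + 27*x**2 + O(x**4)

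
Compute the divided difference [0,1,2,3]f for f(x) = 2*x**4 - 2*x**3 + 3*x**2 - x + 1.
10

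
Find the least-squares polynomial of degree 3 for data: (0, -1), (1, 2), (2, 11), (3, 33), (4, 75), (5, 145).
-65/63 + (1007/378)x + (-191/252)x² + (131/108)x³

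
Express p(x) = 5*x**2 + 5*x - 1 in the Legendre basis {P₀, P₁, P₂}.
(2/3)P₀ + (5)P₁ + (10/3)P₂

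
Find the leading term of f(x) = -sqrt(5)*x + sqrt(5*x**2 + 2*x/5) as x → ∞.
sqrt(5)/25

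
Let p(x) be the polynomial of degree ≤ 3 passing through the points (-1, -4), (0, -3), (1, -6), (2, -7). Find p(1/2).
-35/8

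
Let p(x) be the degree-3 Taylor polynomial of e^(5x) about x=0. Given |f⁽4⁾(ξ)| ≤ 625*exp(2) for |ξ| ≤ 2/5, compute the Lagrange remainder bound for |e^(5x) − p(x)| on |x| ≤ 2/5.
2*exp(2)/3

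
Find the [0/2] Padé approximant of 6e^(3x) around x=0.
6/(9*x**2/2 - 3*x + 1)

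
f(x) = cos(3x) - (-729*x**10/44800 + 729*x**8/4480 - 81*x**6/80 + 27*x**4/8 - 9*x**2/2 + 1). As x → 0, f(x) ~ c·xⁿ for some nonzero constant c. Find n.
12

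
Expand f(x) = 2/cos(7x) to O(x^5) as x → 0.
2 + 49*x**2 + 12005*x**4/12 + O(x**5)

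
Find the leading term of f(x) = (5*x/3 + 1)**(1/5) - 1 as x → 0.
x/3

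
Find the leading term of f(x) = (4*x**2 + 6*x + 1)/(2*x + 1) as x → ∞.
2*x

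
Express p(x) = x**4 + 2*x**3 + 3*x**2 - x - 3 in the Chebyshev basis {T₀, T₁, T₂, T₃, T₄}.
(-9/8)T₀ + (1/2)T₁ + (2)T₂ + (1/2)T₃ + (1/8)T₄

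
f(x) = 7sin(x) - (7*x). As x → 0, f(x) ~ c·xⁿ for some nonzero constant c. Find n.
3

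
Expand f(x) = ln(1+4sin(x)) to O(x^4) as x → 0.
4*x - 8*x**2 + 62*x**3/3 + O(x**4)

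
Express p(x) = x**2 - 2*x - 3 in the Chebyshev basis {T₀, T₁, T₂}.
(-5/2)T₀ + (-2)T₁ + (1/2)T₂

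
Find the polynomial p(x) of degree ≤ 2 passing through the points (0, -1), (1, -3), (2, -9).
-2*x**2 - 1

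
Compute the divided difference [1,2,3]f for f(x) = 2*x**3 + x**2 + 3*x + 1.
13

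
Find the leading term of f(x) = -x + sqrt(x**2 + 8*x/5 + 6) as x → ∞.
4/5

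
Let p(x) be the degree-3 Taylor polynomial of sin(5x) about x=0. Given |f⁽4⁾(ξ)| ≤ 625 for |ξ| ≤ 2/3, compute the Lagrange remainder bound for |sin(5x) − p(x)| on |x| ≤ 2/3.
1250/243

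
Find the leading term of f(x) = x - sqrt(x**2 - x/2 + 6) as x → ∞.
1/4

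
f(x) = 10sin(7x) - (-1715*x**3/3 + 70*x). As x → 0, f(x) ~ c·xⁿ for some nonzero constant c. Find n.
5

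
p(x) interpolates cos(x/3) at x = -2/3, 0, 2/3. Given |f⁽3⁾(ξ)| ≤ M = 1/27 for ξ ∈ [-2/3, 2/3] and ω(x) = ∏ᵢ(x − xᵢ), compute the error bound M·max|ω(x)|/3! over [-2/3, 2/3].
8*sqrt(3)/19683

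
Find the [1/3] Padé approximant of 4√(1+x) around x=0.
(7*x/2 + 4)/(x**3/64 - x**2/16 + 3*x/8 + 1)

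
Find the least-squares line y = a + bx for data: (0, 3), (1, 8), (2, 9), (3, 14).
a = 17/5, b = 17/5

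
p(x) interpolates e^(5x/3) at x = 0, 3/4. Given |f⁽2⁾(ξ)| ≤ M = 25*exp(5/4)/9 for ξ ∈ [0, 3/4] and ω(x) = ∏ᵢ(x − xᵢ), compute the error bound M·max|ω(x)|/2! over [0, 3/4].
25*exp(5/4)/128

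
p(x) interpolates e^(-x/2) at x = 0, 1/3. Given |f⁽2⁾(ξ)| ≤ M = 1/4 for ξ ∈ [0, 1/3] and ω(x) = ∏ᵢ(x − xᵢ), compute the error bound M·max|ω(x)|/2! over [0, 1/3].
1/288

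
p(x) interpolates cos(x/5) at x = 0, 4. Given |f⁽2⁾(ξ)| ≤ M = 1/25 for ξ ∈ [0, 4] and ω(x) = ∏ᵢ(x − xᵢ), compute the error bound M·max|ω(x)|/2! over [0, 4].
2/25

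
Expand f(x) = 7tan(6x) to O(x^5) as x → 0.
42*x + 504*x**3 + O(x**5)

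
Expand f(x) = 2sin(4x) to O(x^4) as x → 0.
8*x - 64*x**3/3 + O(x**4)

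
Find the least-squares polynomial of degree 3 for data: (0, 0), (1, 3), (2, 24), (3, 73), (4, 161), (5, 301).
-13/126 + (-1055/756)x + (184/63)x² + (203/108)x³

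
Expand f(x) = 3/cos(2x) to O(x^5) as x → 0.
3 + 6*x**2 + 10*x**4 + O(x**5)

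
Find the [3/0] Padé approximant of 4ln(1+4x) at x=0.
16*x*(16*x**2 - 6*x + 3)/3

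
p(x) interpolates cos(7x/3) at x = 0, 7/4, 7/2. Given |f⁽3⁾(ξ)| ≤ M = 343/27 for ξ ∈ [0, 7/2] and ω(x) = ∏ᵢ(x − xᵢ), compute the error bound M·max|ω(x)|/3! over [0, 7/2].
117649*sqrt(3)/46656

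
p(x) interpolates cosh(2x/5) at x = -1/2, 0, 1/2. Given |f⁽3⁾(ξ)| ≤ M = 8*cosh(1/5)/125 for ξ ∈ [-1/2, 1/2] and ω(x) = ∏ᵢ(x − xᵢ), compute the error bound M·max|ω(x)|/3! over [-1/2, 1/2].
sqrt(3)*cosh(1/5)/3375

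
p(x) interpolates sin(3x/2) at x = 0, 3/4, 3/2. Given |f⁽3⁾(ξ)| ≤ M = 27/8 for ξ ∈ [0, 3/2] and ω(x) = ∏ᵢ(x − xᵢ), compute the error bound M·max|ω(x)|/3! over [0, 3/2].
27*sqrt(3)/512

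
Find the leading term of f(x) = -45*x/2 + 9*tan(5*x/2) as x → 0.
375*x**3/8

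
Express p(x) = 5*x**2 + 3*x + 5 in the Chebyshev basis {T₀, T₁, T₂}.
(15/2)T₀ + (3)T₁ + (5/2)T₂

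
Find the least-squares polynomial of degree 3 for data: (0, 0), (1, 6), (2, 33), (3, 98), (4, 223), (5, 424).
-1/126 + (241/108)x + (46/63)x² + (341/108)x³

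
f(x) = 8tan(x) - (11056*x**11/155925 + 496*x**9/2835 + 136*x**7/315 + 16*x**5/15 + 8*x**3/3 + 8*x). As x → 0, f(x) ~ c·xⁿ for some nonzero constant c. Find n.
13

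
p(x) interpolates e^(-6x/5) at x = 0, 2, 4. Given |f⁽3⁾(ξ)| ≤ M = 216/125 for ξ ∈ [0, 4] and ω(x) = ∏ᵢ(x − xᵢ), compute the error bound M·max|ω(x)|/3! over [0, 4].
64*sqrt(3)/125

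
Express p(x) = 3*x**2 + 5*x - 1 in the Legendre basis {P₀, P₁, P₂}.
(5)P₁ + (2)P₂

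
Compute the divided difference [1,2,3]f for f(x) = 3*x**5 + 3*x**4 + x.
345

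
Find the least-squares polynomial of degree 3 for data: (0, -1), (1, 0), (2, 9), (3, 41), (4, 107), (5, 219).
-55/63 + (-41/378)x + (-379/252)x² + (223/108)x³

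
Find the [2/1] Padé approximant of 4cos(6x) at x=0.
4 - 72*x**2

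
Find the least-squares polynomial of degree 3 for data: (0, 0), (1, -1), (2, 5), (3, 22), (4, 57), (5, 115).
-1/18 + (-1511/756)x + (41/126)x² + (101/108)x³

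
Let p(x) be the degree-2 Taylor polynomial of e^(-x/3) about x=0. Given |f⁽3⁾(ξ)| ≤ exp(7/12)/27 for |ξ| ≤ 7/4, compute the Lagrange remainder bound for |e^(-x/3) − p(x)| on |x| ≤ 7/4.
343*exp(7/12)/10368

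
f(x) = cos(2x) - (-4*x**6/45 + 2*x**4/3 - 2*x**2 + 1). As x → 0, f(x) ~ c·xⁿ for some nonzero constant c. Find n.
8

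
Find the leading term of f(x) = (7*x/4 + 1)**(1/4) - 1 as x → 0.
7*x/16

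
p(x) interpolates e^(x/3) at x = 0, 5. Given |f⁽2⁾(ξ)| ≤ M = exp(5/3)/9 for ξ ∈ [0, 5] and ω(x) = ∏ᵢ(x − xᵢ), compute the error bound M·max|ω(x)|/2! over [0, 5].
25*exp(5/3)/72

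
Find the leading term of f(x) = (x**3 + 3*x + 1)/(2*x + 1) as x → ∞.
x**2/2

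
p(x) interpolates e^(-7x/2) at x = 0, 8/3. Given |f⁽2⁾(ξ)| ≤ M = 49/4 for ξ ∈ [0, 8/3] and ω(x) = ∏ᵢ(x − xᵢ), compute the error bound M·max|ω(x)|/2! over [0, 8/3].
98/9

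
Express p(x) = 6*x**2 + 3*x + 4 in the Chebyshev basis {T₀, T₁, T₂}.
(7)T₀ + (3)T₁ + (3)T₂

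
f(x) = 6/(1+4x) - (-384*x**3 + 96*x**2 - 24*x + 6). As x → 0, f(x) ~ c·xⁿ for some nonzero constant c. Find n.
4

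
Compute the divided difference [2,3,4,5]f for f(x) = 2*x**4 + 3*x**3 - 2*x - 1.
31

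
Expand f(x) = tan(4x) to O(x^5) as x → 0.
4*x + 64*x**3/3 + O(x**5)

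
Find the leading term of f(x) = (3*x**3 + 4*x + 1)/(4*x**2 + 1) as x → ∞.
3*x/4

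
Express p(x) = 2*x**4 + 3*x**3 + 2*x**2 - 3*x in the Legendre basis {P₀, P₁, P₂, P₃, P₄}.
(16/15)P₀ + (-6/5)P₁ + (52/21)P₂ + (6/5)P₃ + (16/35)P₄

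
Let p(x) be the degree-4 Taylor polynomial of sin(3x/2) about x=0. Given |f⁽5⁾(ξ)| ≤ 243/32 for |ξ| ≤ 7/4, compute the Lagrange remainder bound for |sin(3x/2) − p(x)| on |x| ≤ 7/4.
1361367/1310720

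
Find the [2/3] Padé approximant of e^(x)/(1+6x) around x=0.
(673*x**2/7940 + 998*x/1985 + 1)/(11717*x**3/23820 - 23037*x**2/7940 + 10923*x/1985 + 1)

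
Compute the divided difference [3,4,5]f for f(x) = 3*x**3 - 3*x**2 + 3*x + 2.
33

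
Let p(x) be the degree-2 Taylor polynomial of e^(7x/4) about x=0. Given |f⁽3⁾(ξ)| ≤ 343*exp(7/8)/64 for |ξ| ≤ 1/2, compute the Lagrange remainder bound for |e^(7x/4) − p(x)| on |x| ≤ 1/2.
343*exp(7/8)/3072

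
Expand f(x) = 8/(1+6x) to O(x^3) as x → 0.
8 - 48*x + 288*x**2 + O(x**3)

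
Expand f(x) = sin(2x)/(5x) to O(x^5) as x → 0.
2/5 - 4*x**2/15 + 4*x**4/75 + O(x**5)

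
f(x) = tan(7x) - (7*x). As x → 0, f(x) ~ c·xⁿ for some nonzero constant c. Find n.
3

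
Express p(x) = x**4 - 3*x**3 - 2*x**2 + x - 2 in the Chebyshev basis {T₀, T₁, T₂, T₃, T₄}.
(-21/8)T₀ + (-5/4)T₁ + (-1/2)T₂ + (-3/4)T₃ + (1/8)T₄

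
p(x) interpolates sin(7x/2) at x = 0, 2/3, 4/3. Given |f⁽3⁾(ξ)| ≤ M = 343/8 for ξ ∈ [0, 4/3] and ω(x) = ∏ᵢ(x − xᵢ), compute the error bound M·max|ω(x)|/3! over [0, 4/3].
343*sqrt(3)/729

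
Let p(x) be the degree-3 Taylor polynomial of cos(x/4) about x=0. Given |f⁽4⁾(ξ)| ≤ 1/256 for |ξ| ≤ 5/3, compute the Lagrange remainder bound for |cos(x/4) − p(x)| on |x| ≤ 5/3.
625/497664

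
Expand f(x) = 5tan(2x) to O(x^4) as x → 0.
10*x + 40*x**3/3 + O(x**4)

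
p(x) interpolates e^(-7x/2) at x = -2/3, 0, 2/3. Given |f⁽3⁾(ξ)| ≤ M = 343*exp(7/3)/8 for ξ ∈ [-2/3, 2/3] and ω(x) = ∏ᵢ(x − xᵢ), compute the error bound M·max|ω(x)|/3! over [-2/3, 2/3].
343*sqrt(3)*exp(7/3)/729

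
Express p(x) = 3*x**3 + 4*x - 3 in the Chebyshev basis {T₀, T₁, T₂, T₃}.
(-3)T₀ + (25/4)T₁ + (3/4)T₃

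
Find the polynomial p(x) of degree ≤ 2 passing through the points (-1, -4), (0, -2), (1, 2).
x**2 + 3*x - 2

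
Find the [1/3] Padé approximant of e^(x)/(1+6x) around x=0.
(23*x/68 + 1)/(397*x**3/408 - 259*x**2/68 + 363*x/68 + 1)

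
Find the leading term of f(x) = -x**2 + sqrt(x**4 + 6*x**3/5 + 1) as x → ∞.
3*x/5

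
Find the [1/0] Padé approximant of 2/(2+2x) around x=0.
1 - x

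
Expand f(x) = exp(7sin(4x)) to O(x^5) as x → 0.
1 + 28*x + 392*x**2 + 3584*x**3 + 23520*x**4 + O(x**5)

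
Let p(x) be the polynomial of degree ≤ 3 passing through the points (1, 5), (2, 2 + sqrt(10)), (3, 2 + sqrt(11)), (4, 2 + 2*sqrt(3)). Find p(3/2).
-5*sqrt(11)/16 + sqrt(3)/8 + 47/16 + 15*sqrt(10)/16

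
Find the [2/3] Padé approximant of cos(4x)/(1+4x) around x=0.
(1 - 20*x**2/3)/(16*x**3/3 + 4*x**2/3 + 4*x + 1)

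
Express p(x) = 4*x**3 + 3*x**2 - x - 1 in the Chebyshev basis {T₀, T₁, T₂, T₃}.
(1/2)T₀ + (2)T₁ + (3/2)T₂ + T₃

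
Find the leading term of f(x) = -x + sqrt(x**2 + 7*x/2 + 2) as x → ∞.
7/4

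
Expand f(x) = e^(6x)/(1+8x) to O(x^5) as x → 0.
1 - 2*x + 34*x**2 - 236*x**3 + 1942*x**4 + O(x**5)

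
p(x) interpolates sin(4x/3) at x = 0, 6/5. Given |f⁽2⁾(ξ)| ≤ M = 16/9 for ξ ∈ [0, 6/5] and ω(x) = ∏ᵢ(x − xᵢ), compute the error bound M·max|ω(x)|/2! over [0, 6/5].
8/25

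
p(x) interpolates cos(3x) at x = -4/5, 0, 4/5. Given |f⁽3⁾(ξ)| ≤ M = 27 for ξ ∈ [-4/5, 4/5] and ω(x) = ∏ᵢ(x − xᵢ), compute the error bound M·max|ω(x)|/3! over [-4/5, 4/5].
64*sqrt(3)/125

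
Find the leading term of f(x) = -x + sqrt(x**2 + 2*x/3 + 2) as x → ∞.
1/3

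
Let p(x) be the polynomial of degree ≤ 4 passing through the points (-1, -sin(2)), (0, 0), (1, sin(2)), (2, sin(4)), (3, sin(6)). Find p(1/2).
3*sin(6)/128 - 5*sin(4)/32 + 95*sin(2)/128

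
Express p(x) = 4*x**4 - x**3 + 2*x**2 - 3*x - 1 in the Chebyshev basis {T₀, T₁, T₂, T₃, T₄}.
(3/2)T₀ + (-15/4)T₁ + (3)T₂ + (-1/4)T₃ + (1/2)T₄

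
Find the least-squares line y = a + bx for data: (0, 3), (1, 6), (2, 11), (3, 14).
a = 14/5, b = 19/5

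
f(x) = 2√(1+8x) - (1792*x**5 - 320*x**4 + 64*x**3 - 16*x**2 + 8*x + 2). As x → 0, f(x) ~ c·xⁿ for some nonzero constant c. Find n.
6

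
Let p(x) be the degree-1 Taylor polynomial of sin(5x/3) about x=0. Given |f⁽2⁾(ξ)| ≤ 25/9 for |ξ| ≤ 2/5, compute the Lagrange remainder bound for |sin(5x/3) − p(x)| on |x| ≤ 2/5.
2/9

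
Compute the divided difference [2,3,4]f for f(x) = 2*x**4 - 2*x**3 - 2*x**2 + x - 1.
90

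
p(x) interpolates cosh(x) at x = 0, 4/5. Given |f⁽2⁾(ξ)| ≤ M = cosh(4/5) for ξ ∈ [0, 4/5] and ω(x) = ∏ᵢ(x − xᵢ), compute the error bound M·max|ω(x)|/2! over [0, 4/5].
2*cosh(4/5)/25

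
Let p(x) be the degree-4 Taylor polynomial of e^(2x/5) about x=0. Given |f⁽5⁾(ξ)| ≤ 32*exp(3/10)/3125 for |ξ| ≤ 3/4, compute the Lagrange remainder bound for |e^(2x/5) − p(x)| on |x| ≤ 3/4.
81*exp(3/10)/4000000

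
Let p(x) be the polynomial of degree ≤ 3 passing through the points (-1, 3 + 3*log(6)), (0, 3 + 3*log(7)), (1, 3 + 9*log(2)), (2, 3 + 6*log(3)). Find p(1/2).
3 + log(112*2**(7/8)*3**(7/16)*7**(11/16)/3)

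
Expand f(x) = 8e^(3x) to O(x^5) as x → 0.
8 + 24*x + 36*x**2 + 36*x**3 + 27*x**4 + O(x**5)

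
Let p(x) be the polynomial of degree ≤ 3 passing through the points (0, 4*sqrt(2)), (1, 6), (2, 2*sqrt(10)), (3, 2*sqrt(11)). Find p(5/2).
-15/8 + sqrt(2)/4 + 5*sqrt(11)/8 + 15*sqrt(10)/8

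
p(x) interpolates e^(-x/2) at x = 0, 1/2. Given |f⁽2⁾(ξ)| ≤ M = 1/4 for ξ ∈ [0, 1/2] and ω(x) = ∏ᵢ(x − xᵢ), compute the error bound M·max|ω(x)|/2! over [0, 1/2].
1/128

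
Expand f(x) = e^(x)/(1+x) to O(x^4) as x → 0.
1 + x**2/2 - x**3/3 + O(x**4)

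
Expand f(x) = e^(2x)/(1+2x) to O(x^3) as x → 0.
1 + 2*x**2 + O(x**3)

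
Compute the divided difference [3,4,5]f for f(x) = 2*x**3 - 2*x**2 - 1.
22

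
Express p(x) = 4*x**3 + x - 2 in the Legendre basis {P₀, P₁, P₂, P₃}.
(-2)P₀ + (17/5)P₁ + (8/5)P₃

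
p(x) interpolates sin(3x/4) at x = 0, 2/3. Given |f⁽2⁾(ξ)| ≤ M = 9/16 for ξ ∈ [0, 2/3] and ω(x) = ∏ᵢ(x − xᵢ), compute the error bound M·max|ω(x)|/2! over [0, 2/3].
1/32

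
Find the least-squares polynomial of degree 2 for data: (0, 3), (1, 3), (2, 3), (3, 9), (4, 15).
111/35 + (-15/7)x + (9/7)x²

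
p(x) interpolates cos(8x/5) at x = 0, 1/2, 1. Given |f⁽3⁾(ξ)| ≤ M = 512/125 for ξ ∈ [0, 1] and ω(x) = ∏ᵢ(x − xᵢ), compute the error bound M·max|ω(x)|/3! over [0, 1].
64*sqrt(3)/3375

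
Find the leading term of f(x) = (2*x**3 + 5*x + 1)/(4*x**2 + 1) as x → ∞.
x/2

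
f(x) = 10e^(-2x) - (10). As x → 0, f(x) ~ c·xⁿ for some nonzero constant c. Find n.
1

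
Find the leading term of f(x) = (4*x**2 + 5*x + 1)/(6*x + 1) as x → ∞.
2*x/3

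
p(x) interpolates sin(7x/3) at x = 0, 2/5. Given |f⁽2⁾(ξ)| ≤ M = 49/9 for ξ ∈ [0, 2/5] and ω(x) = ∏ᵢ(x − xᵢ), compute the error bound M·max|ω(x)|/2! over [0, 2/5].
49/450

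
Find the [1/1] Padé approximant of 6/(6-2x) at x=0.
1/(1 - x/3)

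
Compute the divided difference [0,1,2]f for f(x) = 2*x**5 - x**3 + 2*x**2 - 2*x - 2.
29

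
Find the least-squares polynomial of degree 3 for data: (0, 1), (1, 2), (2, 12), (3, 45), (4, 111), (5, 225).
1 + (8/21)x + (-43/28)x² + (25/12)x³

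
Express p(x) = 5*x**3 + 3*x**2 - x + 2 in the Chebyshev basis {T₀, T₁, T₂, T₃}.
(7/2)T₀ + (11/4)T₁ + (3/2)T₂ + (5/4)T₃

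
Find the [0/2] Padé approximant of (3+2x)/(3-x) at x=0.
1/(2*x**2/3 - x + 1)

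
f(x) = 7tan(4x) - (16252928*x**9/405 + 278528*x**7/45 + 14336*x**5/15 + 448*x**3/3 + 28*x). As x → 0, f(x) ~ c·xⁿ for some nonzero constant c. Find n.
11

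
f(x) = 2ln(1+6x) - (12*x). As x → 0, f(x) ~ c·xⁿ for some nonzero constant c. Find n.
2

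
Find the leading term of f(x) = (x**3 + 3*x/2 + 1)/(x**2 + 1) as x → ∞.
x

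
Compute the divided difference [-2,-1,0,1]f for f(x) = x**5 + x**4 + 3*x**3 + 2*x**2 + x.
6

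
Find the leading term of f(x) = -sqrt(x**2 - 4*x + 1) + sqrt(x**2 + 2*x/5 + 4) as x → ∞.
11/5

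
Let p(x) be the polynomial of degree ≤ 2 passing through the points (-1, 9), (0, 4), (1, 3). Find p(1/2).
3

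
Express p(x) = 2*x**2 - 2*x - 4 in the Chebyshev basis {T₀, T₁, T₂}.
(-3)T₀ + (-2)T₁ + T₂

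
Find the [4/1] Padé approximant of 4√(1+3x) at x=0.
(243*x**4/160 - 27*x**3/10 + 81*x**2/10 + 72*x/5 + 4)/(21*x/10 + 1)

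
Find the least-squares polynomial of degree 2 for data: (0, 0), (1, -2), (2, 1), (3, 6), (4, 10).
-3/5 + (-6/5)x + x²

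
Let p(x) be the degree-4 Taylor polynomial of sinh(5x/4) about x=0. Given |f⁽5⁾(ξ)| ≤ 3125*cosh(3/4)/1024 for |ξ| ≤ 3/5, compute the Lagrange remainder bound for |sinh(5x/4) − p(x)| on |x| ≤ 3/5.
81*cosh(3/4)/40960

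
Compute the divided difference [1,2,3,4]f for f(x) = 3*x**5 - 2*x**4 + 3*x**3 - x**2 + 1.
178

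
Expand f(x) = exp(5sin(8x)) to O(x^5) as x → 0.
1 + 40*x + 800*x**2 + 10240*x**3 + 89600*x**4 + O(x**5)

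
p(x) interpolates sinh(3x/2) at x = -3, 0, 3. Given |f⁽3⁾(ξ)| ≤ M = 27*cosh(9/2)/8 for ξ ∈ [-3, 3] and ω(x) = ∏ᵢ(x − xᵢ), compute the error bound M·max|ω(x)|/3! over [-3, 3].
27*sqrt(3)*cosh(9/2)/8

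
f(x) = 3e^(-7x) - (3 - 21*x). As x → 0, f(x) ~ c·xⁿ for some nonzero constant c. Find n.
2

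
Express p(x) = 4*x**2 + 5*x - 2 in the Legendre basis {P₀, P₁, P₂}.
(-2/3)P₀ + (5)P₁ + (8/3)P₂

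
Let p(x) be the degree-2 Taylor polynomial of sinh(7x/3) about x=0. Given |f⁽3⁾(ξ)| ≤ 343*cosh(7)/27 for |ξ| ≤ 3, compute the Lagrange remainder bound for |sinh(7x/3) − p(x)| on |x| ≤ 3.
343*cosh(7)/6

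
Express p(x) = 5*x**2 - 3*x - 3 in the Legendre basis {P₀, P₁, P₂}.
(-4/3)P₀ + (-3)P₁ + (10/3)P₂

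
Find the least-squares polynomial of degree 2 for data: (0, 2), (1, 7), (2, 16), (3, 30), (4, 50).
11/5 + (19/10)x + (5/2)x²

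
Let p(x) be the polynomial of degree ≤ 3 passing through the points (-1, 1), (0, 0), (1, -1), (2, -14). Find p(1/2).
1/4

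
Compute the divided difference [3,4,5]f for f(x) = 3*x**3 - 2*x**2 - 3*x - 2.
34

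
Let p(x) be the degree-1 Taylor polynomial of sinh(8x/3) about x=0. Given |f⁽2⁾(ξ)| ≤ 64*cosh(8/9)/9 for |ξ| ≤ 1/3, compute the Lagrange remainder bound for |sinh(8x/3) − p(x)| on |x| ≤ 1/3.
32*cosh(8/9)/81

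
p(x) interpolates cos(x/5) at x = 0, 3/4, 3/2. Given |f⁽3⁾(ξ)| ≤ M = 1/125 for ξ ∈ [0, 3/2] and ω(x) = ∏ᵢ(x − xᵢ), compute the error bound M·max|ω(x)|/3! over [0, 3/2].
sqrt(3)/8000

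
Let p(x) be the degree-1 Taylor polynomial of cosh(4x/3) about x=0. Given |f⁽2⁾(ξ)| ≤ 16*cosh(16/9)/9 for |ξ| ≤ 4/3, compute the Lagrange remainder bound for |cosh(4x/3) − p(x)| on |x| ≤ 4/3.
128*cosh(16/9)/81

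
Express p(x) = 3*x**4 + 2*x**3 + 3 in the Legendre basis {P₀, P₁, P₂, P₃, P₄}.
(18/5)P₀ + (6/5)P₁ + (12/7)P₂ + (4/5)P₃ + (24/35)P₄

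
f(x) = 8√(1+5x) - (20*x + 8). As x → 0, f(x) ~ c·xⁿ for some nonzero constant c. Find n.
2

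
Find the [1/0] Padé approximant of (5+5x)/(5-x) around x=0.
6*x/5 + 1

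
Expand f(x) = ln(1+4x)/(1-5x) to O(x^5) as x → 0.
4*x + 12*x**2 + 244*x**3/3 + 1028*x**4/3 + O(x**5)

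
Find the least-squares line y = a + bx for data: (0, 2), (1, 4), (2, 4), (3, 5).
a = 12/5, b = 9/10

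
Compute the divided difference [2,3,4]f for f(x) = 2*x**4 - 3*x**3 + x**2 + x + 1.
84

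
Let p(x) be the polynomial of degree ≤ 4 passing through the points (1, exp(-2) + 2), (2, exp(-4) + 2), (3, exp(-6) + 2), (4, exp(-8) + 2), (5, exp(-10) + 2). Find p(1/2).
(-420*exp(6) - 180*exp(2) + 35 + 378*exp(4) + 315*exp(8) + 256*exp(10))*exp(-10)/128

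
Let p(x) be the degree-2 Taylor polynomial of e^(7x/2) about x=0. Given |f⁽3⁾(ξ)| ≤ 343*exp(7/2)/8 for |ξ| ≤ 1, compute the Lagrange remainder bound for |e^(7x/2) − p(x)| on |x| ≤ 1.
343*exp(7/2)/48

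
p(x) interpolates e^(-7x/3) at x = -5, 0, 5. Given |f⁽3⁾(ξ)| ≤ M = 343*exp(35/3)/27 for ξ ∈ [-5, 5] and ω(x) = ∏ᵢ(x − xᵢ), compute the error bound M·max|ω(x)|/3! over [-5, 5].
42875*sqrt(3)*exp(35/3)/729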